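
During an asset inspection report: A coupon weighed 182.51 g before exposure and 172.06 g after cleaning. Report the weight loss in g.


Weight loss = initial − final
WL = 182.51 − 172.06 = 10.45 g

10.45 g


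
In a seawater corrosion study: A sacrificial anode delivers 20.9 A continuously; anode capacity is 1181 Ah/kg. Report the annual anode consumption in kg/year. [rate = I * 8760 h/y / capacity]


Annual consumption = current * hours per year / capacity
Rate = 20.9 * 8760 / 1181 = 155.0 kg/year

155.0 kg/year


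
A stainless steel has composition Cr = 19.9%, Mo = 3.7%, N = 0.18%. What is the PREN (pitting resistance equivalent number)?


Apply the PREN formula: PREN = Cr + 3.3*Mo + 16*N
PREN = 19.9 + 3.3*3.7 + 16*0.18
PREN = 19.9 + 12.21 + 2.88 = 34.99

34.99


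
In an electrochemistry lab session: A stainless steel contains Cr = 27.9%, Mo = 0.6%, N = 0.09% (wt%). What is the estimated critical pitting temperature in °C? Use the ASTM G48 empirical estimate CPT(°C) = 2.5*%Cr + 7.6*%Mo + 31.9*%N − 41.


Apply the ASTM G48 empirical CPT estimate: CPT(°C) = 2.5*%Cr + 7.6*%Mo + 31.9*%N − 41
2.5*27.9 = 69.75; 7.6*0.6 = 4.56; 31.9*0.09 = 2.871
CPT = 69.75 + 4.56 + 2.871 − 41 = 36.181 °C
Rounded to 0.1 °C: CPT ≈ 36.2 °C

36.2 °C


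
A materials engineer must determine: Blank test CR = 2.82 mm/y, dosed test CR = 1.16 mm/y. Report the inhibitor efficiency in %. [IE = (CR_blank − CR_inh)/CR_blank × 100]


Apply the inhibitor-efficiency definition: IE = (CR_blank − CR_inh)/CR_blank × 100
IE = (2.82 − 1.16) / 2.82 × 100
IE = 1.66 / 2.82 × 100 = 58.9 %

58.9 %


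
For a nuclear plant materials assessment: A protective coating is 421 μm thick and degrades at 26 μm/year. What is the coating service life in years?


Service life = thickness / degradation rate
Life = 421 / 26 = 16.2 years

16.2 years


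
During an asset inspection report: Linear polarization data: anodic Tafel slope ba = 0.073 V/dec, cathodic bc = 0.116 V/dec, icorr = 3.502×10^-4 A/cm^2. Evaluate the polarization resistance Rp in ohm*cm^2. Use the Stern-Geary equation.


Apply the Stern-Geary equation: Rp = ba*bc / (2.303*icorr*(ba+bc))
ba*bc = 0.073*0.116 = 0.008468
ba+bc = 0.189; 2.303*icorr*(ba+bc) = 2.303*3.502×10^-4*0.189 = 1.524305×10^-4
Rp = 0.008468 / 1.524305×10^-4 = 55.6 ohm*cm^2

55.6 ohm*cm^2


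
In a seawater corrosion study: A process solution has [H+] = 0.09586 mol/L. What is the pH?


pH = −log10[H+]
pH = −log10(0.09586) = 1.02

1.02


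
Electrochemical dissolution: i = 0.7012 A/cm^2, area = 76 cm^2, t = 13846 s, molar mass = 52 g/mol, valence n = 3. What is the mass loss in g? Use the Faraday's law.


Apply Faraday's law: m = i*A*t*M / (n*F)
Total charge passed Q = i*A*t = 0.7012*76*13846 = 737869.9552 C
m = Q*M/(n*F) = 737869.9552*52/(3*96485) = 132.5568 g

132.5568 g


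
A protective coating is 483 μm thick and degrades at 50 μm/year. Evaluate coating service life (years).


Service life = thickness / degradation rate
Life = 483 / 50 = 9.7 years

9.7 years


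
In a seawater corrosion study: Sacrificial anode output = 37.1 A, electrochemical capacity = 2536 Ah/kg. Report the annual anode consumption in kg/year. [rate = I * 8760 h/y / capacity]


Annual consumption = current * hours per year / capacity
Rate = 37.1 * 8760 / 2536 = 128.2 kg/year

128.2 kg/year


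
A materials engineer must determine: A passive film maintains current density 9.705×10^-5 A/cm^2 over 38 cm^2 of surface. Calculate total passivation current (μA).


I = i_pass * A, then convert A → μA (×10^6)
I = 9.705×10^-5 * 38 * 10^6 = 3687.9 μA

3687.9 μA


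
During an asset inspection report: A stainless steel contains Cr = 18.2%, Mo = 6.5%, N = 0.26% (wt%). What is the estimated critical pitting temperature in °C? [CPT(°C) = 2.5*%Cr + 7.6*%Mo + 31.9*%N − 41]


Apply the ASTM G48 empirical CPT estimate: CPT(°C) = 2.5*%Cr + 7.6*%Mo + 31.9*%N − 41
2.5*18.2 = 45.5; 7.6*6.5 = 49.4; 31.9*0.26 = 8.294
CPT = 45.5 + 49.4 + 8.294 − 41 = 62.194 °C
Rounded to 0.1 °C: CPT ≈ 62.2 °C

62.2 °C


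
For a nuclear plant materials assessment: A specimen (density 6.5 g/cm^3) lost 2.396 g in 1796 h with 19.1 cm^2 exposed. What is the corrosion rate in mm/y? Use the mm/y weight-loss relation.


Apply the mm/y weight-loss relation: CR = 87600 * W / (D * A * T)
Numerator: 87600 * 2.396 = 209889.6
Denominator: 6.5 * 19.1 * 1796 = 222973.4
CR = 209889.6 / 222973.4 = 0.94132 mm/y

0.94132 mm/y


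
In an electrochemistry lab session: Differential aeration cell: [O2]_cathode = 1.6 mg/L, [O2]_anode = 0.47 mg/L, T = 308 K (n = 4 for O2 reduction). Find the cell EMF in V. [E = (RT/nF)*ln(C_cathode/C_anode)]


Apply the Nernst concentration-cell relation: E = (RT/nF)*ln(C_cathode/C_anode)
RT/nF = 8.314*308/(4*96485) = 0.006635 V
ln(1.6/0.47) = 1.22503
E = 0.006635 * 1.22503 = 0.00813 V

0.00813 V


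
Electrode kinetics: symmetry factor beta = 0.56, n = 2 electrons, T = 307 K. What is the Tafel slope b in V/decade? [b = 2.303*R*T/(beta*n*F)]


Apply the Tafel slope relation: b = 2.303*R*T/(beta*n*F)
Numerator: 2.303 * 8.314 * 307 = 5878.17
Denominator: 0.56 * 2 * 96485 = 108063.2
b = 5878.17 / 108063.2 = 0.054 V/decade

0.054 V/decade


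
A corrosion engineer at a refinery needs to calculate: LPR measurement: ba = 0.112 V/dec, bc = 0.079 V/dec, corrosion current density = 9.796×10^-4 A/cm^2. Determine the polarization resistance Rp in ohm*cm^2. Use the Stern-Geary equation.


Apply the Stern-Geary equation: Rp = ba*bc / (2.303*icorr*(ba+bc))
ba*bc = 0.112*0.079 = 0.008848
ba+bc = 0.191; 2.303*icorr*(ba+bc) = 2.303*9.796×10^-4*0.191 = 4.3089959×10^-4
Rp = 0.008848 / 4.3089959×10^-4 = 20.5 ohm*cm^2

20.5 ohm*cm^2


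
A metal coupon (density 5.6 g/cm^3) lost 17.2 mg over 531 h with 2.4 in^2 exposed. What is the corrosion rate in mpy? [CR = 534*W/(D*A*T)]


Apply the mpy weight-loss relation: CR = 534 * W / (D * A * T)
Numerator: 534 * 17.2 = 9184.8
Denominator: 5.6 * 2.4 * 531 = 7136.64
CR = 9184.8 / 7136.64 = 1.28699 mpy

1.28699 mpy


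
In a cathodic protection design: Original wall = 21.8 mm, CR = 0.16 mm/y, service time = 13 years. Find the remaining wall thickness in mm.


Remaining wall = original − CR × time
t = 21.8 − 0.16*13 = 21.8 − 2.08 = 19.72 mm

19.72 mm


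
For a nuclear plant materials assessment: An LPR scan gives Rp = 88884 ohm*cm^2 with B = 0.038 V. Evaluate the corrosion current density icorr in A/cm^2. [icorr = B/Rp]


Apply the Stern-Geary relation: icorr = B / Rp
icorr = 0.038 / 88884 = 4.275×10^-7 A/cm^2

4.275×10^-7 A/cm^2


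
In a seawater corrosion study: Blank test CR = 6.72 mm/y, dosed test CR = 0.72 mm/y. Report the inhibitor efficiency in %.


Apply the inhibitor-efficiency definition: IE = (CR_blank − CR_inh)/CR_blank × 100
IE = (6.72 − 0.72) / 6.72 × 100
IE = 6.0 / 6.72 × 100 = 89.3 %

89.3 %


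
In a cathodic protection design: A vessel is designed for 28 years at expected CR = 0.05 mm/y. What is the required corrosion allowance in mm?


Corrosion allowance = CR × design life
CA = 0.05 * 28 = 1.4 mm

1.4 mm


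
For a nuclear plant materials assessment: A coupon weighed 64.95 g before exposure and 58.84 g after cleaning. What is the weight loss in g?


Weight loss = initial − final
WL = 64.95 − 58.84 = 6.11 g

6.11 g


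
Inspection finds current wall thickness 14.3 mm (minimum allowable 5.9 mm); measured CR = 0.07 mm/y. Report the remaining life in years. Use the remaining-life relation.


Apply the remaining-life relation: RL = (t_current − t_min) / CR
RL = (14.3 − 5.9) / 0.07 = 8.4 / 0.07 = 120.0 years

120.0 years


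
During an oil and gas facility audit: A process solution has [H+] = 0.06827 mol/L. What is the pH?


pH = −log10[H+]
pH = −log10(0.06827) = 1.17

1.17


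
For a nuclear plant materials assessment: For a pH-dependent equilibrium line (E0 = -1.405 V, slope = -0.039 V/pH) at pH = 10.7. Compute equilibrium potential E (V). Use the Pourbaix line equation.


Apply the Pourbaix line equation: E = E0 + slope*pH
E = -1.405 + (-0.039)*10.7 = -1.405 + (-0.4173) = -1.8223 V
Rounded to 4 decimal places: E = -1.8223 V

-1.8223 V


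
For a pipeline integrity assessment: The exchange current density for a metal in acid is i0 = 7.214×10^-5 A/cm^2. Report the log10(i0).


i0 = 7.214×10^-5 A/cm^2
log10(i0) = -4.142

-4.142


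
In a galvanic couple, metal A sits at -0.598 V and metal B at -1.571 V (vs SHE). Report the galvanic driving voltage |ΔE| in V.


Driving voltage is the absolute potential difference.
|ΔE| = |-0.598 − (-1.571)| = 0.973 V

0.973 V


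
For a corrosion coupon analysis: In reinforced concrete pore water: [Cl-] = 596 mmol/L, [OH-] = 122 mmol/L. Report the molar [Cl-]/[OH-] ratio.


Threshold parameter = [Cl-] / [OH-] (molar basis; both in mmol/L, so units cancel)
Ratio = 596 / 122 = 4.89

4.89


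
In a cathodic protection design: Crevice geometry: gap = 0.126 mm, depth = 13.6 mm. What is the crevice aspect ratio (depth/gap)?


Aspect ratio = depth / gap
Ratio = 13.6 / 0.126 = 107.9

107.9


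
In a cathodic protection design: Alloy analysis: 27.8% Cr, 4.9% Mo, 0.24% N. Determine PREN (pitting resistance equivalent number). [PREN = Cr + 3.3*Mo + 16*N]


Apply the PREN formula: PREN = Cr + 3.3*Mo + 16*N
PREN = 27.8 + 3.3*4.9 + 16*0.24
PREN = 27.8 + 16.17 + 3.84 = 47.81

47.81


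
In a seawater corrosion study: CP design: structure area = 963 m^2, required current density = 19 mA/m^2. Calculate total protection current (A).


I = area * current density, then convert mA → A (÷1000)
I = 963 * 19 / 1000 = 18.3 A

18.3 A


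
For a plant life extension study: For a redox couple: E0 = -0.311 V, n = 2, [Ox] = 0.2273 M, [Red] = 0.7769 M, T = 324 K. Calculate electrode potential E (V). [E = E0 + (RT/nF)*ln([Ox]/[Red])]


Apply the Nernst equation: E = E0 + (RT/nF)*ln([Ox]/[Red])
Step 1: RT/nF = 8.314*324/(2*96485) = 0.01395935 V
Step 2: [Ox]/[Red] = 0.2273/0.7769 = 0.292573
Step 3: ln(0.292573) = -1.229041
Step 4: correction = 0.01395935 * -1.229041 = -0.017 V
E = -0.311 + -0.017 = -0.328 V

-0.328 V


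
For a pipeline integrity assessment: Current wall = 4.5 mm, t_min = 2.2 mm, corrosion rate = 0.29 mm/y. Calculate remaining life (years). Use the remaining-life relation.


Apply the remaining-life relation: RL = (t_current − t_min) / CR
RL = (4.5 − 2.2) / 0.29 = 2.3 / 0.29 = 7.9 years

7.9 years


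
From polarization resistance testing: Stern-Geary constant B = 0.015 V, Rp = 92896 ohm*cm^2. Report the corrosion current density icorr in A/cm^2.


Apply the Stern-Geary relation: icorr = B / Rp
icorr = 0.015 / 92896 = 1.615×10^-7 A/cm^2

1.615×10^-7 A/cm^2


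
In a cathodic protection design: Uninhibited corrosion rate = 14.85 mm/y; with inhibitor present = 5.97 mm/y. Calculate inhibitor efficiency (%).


Apply the inhibitor-efficiency definition: IE = (CR_blank − CR_inh)/CR_blank × 100
IE = (14.85 − 5.97) / 14.85 × 100
IE = 8.88 / 14.85 × 100 = 59.8 %

59.8 %


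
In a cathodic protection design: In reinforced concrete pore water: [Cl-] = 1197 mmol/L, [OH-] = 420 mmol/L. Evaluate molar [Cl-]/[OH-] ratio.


Threshold parameter = [Cl-] / [OH-] (molar basis; both in mmol/L, so units cancel)
Ratio = 1197 / 420 = 2.85

2.85


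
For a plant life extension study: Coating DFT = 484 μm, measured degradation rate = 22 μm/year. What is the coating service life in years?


Service life = thickness / degradation rate
Life = 484 / 22 = 22.0 years

22.0 years


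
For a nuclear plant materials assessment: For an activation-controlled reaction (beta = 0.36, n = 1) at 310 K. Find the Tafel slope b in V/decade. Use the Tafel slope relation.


Apply the Tafel slope relation: b = 2.303*R*T/(beta*n*F)
Numerator: 2.303 * 8.314 * 310 = 5935.61
Denominator: 0.36 * 1 * 96485 = 34734.6
b = 5935.61 / 34734.6 = 0.171 V/decade

0.171 V/decade


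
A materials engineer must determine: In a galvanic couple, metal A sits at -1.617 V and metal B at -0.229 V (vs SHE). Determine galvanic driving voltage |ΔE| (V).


Driving voltage is the absolute potential difference.
|ΔE| = |-1.617 − (-0.229)| = 1.388 V

1.388 V


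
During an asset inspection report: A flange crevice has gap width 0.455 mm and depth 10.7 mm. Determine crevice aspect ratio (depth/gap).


Aspect ratio = depth / gap
Ratio = 10.7 / 0.455 = 23.5

23.5


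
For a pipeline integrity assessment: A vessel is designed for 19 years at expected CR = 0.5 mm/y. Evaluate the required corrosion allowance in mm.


Corrosion allowance = CR × design life
CA = 0.5 * 19 = 9.5 mm

9.5 mm


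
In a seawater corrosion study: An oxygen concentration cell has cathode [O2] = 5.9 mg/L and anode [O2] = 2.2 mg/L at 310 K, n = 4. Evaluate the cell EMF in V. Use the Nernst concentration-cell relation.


Apply the Nernst concentration-cell relation: E = (RT/nF)*ln(C_cathode/C_anode)
RT/nF = 8.314*310/(4*96485) = 0.00667808 V
ln(5.9/2.2) = 0.98649
E = 0.00667808 * 0.98649 = 0.00659 V

0.00659 V


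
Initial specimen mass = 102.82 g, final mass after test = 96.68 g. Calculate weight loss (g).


Weight loss = initial − final
WL = 102.82 − 96.68 = 6.14 g

6.14 g


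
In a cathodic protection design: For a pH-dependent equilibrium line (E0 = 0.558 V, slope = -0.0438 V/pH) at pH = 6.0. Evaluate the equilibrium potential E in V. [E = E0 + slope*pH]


Apply the Pourbaix line equation: E = E0 + slope*pH
E = 0.558 + (-0.0438)*6.0 = 0.558 + (-0.2628) = 0.2952 V
Rounded to 4 decimal places: E = 0.2952 V

0.2952 V


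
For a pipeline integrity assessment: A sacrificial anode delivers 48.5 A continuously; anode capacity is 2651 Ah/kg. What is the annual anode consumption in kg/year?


Annual consumption = current * hours per year / capacity
Rate = 48.5 * 8760 / 2651 = 160.3 kg/year

160.3 kg/year


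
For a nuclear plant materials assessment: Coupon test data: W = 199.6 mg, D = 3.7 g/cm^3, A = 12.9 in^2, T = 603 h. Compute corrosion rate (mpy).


Apply the mpy weight-loss relation: CR = 534 * W / (D * A * T)
Numerator: 534 * 199.6 = 106586.4
Denominator: 3.7 * 12.9 * 603 = 28781.19
CR = 106586.4 / 28781.19 = 3.7033 mpy

3.7033 mpy


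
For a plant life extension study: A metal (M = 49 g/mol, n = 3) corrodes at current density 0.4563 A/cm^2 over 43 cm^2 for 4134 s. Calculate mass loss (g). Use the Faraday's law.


Apply Faraday's law: m = i*A*t*M / (n*F)
Total charge passed Q = i*A*t = 0.4563*43*4134 = 81112.8006 C
m = Q*M/(n*F) = 81112.8006*49/(3*96485) = 13.731 g

13.731 g


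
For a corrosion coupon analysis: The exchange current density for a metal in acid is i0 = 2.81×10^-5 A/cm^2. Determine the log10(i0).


i0 = 2.81×10^-5 A/cm^2
log10(i0) = -4.551

-4.551


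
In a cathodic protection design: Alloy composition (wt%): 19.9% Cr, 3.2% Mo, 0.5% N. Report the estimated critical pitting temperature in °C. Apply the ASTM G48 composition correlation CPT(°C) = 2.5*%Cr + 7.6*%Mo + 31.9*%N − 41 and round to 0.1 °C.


Apply the ASTM G48 empirical CPT estimate: CPT(°C) = 2.5*%Cr + 7.6*%Mo + 31.9*%N − 41
2.5*19.9 = 49.75; 7.6*3.2 = 24.32; 31.9*0.5 = 15.95
CPT = 49.75 + 24.32 + 15.95 − 41 = 49.02 °C
Rounded to 0.1 °C: CPT ≈ 49.0 °C

49.0 °C


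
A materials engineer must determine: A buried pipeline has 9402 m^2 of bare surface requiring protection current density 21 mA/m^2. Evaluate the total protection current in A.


I = area * current density, then convert mA → A (÷1000)
I = 9402 * 21 / 1000 = 197.44 A

197.44 A


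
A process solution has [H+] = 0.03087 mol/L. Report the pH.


pH = −log10[H+]
pH = −log10(0.03087) = 1.51

1.51


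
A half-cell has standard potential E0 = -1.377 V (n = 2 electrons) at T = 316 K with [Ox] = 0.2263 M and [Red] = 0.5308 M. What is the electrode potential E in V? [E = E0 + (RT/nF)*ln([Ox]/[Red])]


Apply the Nernst equation: E = E0 + (RT/nF)*ln([Ox]/[Red])
Step 1: RT/nF = 8.314*316/(2*96485) = 0.01361468 V
Step 2: [Ox]/[Red] = 0.2263/0.5308 = 0.426338
Step 3: ln(0.426338) = -0.852523
Step 4: correction = 0.01361468 * -0.852523 = -0.0116 V
E = -1.377 + -0.0116 = -1.3886 V

-1.3886 V


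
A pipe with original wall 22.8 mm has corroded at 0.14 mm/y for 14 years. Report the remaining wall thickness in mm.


Remaining wall = original − CR × time
t = 22.8 − 0.14*14 = 22.8 − 1.96 = 20.84 mm

20.84 mm


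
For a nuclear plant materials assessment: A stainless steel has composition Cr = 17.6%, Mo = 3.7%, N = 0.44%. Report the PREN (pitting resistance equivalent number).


Apply the PREN formula: PREN = Cr + 3.3*Mo + 16*N
PREN = 17.6 + 3.3*3.7 + 16*0.44
PREN = 17.6 + 12.21 + 7.04 = 36.85

36.85


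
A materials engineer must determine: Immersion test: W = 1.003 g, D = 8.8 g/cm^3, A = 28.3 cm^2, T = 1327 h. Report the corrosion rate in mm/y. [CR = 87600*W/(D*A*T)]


Apply the mm/y weight-loss relation: CR = 87600 * W / (D * A * T)
Numerator: 87600 * 1.003 = 87862.8
Denominator: 8.8 * 28.3 * 1327 = 330476.08
CR = 87862.8 / 330476.08 = 0.265867 mm/y

0.265867 mm/y


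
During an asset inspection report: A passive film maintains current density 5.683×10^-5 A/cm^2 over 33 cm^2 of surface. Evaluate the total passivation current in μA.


I = i_pass * A, then convert A → μA (×10^6)
I = 5.683×10^-5 * 33 * 10^6 = 1875.39 μA

1875.39 μA


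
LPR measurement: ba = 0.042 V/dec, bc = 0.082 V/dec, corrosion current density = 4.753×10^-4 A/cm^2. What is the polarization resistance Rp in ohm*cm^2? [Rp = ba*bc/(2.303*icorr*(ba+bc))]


Apply the Stern-Geary equation: Rp = ba*bc / (2.303*icorr*(ba+bc))
ba*bc = 0.042*0.082 = 0.003444
ba+bc = 0.124; 2.303*icorr*(ba+bc) = 2.303*4.753×10^-4*0.124 = 1.3573237×10^-4
Rp = 0.003444 / 1.3573237×10^-4 = 25.4 ohm*cm^2

25.4 ohm*cm^2


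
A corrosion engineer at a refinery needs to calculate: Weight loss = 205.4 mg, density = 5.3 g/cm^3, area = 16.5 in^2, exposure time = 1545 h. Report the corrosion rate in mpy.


Apply the mpy weight-loss relation: CR = 534 * W / (D * A * T)
Numerator: 534 * 205.4 = 109683.6
Denominator: 5.3 * 16.5 * 1545 = 135110.25
CR = 109683.6 / 135110.25 = 0.81181 mpy

0.81181 mpy


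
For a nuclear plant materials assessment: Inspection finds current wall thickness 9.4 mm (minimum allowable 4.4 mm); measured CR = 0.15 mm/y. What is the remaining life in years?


Apply the remaining-life relation: RL = (t_current − t_min) / CR
RL = (9.4 − 4.4) / 0.15 = 5.0 / 0.15 = 33.3 years

33.3 years


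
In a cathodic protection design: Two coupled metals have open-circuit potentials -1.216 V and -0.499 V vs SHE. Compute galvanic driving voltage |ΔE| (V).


Driving voltage is the absolute potential difference.
|ΔE| = |-1.216 − (-0.499)| = 0.717 V

0.717 V


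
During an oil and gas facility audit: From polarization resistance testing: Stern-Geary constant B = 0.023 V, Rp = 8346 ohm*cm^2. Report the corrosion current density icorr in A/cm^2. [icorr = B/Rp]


Apply the Stern-Geary relation: icorr = B / Rp
icorr = 0.023 / 8346 = 2.756×10^-6 A/cm^2

2.756×10^-6 A/cm^2


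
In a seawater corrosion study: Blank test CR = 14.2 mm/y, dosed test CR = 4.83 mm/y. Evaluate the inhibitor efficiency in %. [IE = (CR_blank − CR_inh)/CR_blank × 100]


Apply the inhibitor-efficiency definition: IE = (CR_blank − CR_inh)/CR_blank × 100
IE = (14.2 − 4.83) / 14.2 × 100
IE = 9.37 / 14.2 × 100 = 66.0 %

66.0 %


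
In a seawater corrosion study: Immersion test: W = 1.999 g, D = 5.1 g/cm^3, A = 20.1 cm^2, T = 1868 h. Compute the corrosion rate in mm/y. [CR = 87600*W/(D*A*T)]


Apply the mm/y weight-loss relation: CR = 87600 * W / (D * A * T)
Numerator: 87600 * 1.999 = 175112.4
Denominator: 5.1 * 20.1 * 1868 = 191488.68
CR = 175112.4 / 191488.68 = 0.9145 mm/y

0.9145 mm/y


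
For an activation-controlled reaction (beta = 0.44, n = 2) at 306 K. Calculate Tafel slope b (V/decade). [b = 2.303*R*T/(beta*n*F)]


Apply the Tafel slope relation: b = 2.303*R*T/(beta*n*F)
Numerator: 2.303 * 8.314 * 306 = 5859.03
Denominator: 0.44 * 2 * 96485 = 84906.8
b = 5859.03 / 84906.8 = 0.069 V/decade

0.069 V/decade


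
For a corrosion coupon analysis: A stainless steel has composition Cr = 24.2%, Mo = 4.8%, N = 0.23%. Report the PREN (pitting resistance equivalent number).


Apply the PREN formula: PREN = Cr + 3.3*Mo + 16*N
PREN = 24.2 + 3.3*4.8 + 16*0.23
PREN = 24.2 + 15.84 + 3.68 = 43.72

43.72


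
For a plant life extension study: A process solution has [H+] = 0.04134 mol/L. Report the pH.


pH = −log10[H+]
pH = −log10(0.04134) = 1.38

1.38


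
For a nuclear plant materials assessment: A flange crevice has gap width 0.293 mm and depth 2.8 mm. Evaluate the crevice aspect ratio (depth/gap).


Aspect ratio = depth / gap
Ratio = 2.8 / 0.293 = 9.6

9.6


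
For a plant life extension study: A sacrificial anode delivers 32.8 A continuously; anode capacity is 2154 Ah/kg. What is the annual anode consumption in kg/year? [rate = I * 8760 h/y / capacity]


Annual consumption = current * hours per year / capacity
Rate = 32.8 * 8760 / 2154 = 133.4 kg/year

133.4 kg/year


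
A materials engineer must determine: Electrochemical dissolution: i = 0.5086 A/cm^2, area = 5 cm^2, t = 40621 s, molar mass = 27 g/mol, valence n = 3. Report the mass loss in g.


Apply Faraday's law: m = i*A*t*M / (n*F)
Total charge passed Q = i*A*t = 0.5086*5*40621 = 103299.203 C
m = Q*M/(n*F) = 103299.203*27/(3*96485) = 9.636 g

9.636 g


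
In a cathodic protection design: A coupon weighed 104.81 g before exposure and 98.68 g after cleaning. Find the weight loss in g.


Weight loss = initial − final
WL = 104.81 − 98.68 = 6.13 g

6.13 g


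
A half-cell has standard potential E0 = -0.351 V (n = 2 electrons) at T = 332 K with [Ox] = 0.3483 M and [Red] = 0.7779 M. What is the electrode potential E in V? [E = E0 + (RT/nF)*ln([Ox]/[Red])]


Apply the Nernst equation: E = E0 + (RT/nF)*ln([Ox]/[Red])
Step 1: RT/nF = 8.314*332/(2*96485) = 0.01430403 V
Step 2: [Ox]/[Red] = 0.3483/0.7779 = 0.447744
Step 3: ln(0.447744) = -0.803534
Step 4: correction = 0.01430403 * -0.803534 = -0.011 V
E = -0.351 + -0.011 = -0.362 V

-0.362 V


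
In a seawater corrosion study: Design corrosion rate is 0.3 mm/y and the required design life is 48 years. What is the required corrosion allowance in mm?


Corrosion allowance = CR × design life
CA = 0.3 * 48 = 14.4 mm

14.4 mm


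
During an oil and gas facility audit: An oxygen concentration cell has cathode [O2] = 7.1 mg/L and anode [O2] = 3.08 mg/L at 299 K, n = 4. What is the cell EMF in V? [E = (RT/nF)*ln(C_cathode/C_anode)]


Apply the Nernst concentration-cell relation: E = (RT/nF)*ln(C_cathode/C_anode)
RT/nF = 8.314*299/(4*96485) = 0.00644112 V
ln(7.1/3.08) = 0.83517
E = 0.00644112 * 0.83517 = 0.00538 V

0.00538 V


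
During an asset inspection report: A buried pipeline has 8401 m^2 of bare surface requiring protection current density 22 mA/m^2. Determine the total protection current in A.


I = area * current density, then convert mA → A (÷1000)
I = 8401 * 22 / 1000 = 184.82 A

184.82 A


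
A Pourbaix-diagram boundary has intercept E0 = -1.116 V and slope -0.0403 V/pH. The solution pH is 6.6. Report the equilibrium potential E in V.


Apply the Pourbaix line equation: E = E0 + slope*pH
E = -1.116 + (-0.0403)*6.6 = -1.116 + (-0.26598) = -1.38198 V
Rounded to 3 decimal places: E = -1.382 V

-1.382 V


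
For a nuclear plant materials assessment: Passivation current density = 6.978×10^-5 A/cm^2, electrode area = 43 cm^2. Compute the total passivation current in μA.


I = i_pass * A, then convert A → μA (×10^6)
I = 6.978×10^-5 * 43 * 10^6 = 3000.54 μA

3000.54 μA


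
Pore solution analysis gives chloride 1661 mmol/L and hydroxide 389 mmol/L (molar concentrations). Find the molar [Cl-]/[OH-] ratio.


Threshold parameter = [Cl-] / [OH-] (molar basis; both in mmol/L, so units cancel)
Ratio = 1661 / 389 = 4.27

4.27


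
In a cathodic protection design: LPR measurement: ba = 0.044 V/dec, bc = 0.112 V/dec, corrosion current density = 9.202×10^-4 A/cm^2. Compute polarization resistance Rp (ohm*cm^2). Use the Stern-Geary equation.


Apply the Stern-Geary equation: Rp = ba*bc / (2.303*icorr*(ba+bc))
ba*bc = 0.044*0.112 = 0.004928
ba+bc = 0.156; 2.303*icorr*(ba+bc) = 2.303*9.202×10^-4*0.156 = 3.3059841×10^-4
Rp = 0.004928 / 3.3059841×10^-4 = 14.91 ohm*cm^2

14.91 ohm*cm^2


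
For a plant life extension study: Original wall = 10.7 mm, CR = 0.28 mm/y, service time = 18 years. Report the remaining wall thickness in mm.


Remaining wall = original − CR × time
t = 10.7 − 0.28*18 = 10.7 − 5.04 = 5.66 mm

5.66 mm


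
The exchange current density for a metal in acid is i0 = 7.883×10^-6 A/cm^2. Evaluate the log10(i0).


i0 = 7.883×10^-6 A/cm^2
log10(i0) = -5.103

-5.103


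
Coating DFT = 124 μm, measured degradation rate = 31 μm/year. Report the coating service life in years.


Service life = thickness / degradation rate
Life = 124 / 31 = 4.0 years

4.0 years


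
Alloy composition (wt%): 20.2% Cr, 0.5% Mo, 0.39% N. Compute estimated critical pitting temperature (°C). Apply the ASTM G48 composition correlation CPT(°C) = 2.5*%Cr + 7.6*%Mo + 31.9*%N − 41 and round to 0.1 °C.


Apply the ASTM G48 empirical CPT estimate: CPT(°C) = 2.5*%Cr + 7.6*%Mo + 31.9*%N − 41
2.5*20.2 = 50.5; 7.6*0.5 = 3.8; 31.9*0.39 = 12.441
CPT = 50.5 + 3.8 + 12.441 − 41 = 25.741 °C
Rounded to 0.1 °C: CPT ≈ 25.7 °C

25.7 °C


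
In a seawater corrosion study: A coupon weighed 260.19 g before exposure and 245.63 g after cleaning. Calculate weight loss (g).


Weight loss = initial − final
WL = 260.19 − 245.63 = 14.56 g

14.56 g


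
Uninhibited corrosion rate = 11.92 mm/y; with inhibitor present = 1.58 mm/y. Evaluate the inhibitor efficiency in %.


Apply the inhibitor-efficiency definition: IE = (CR_blank − CR_inh)/CR_blank × 100
IE = (11.92 − 1.58) / 11.92 × 100
IE = 10.34 / 11.92 × 100 = 86.7 %

86.7 %


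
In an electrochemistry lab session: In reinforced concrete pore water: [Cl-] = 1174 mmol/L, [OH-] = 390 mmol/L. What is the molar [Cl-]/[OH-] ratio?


Threshold parameter = [Cl-] / [OH-] (molar basis; both in mmol/L, so units cancel)
Ratio = 1174 / 390 = 3.01

3.01


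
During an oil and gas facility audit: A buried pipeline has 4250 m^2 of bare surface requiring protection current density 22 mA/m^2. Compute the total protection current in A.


I = area * current density, then convert mA → A (÷1000)
I = 4250 * 22 / 1000 = 93.5 A

93.5 A


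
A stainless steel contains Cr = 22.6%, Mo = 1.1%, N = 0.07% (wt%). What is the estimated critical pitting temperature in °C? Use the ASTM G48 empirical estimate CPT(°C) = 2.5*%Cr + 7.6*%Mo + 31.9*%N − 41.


Apply the ASTM G48 empirical CPT estimate: CPT(°C) = 2.5*%Cr + 7.6*%Mo + 31.9*%N − 41
2.5*22.6 = 56.5; 7.6*1.1 = 8.36; 31.9*0.07 = 2.233
CPT = 56.5 + 8.36 + 2.233 − 41 = 26.093 °C
Rounded to 0.1 °C: CPT ≈ 26.1 °C

26.1 °C


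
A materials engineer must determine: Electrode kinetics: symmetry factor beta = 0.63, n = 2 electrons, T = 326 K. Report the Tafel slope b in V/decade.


Apply the Tafel slope relation: b = 2.303*R*T/(beta*n*F)
Numerator: 2.303 * 8.314 * 326 = 6241.97
Denominator: 0.63 * 2 * 96485 = 121571.1
b = 6241.97 / 121571.1 = 0.0513 V/decade

0.0513 V/decade


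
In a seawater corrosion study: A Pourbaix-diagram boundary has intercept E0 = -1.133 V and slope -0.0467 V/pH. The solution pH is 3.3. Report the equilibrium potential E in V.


Apply the Pourbaix line equation: E = E0 + slope*pH
E = -1.133 + (-0.0467)*3.3 = -1.133 + (-0.15411) = -1.28711 V
Rounded to 3 decimal places: E = -1.287 V

-1.287 V


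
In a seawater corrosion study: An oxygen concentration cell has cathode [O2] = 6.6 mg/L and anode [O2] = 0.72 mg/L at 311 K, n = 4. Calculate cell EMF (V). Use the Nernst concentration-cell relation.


Apply the Nernst concentration-cell relation: E = (RT/nF)*ln(C_cathode/C_anode)
RT/nF = 8.314*311/(4*96485) = 0.00669963 V
ln(6.6/0.72) = 2.21557
E = 0.00669963 * 2.21557 = 0.01484 V

0.01484 V


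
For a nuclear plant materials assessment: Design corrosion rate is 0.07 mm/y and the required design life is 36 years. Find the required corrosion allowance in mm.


Corrosion allowance = CR × design life
CA = 0.07 * 36 = 2.52 mm

2.52 mm


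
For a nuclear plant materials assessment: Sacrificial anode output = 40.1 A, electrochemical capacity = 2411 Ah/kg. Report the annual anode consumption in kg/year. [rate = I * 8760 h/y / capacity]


Annual consumption = current * hours per year / capacity
Rate = 40.1 * 8760 / 2411 = 145.7 kg/year

145.7 kg/year


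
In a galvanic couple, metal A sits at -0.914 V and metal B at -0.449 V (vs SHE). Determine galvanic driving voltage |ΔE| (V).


Driving voltage is the absolute potential difference.
|ΔE| = |-0.914 − (-0.449)| = 0.465 V

0.465 V


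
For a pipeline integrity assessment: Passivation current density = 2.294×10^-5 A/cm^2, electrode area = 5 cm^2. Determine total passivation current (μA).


I = i_pass * A, then convert A → μA (×10^6)
I = 2.294×10^-5 * 5 * 10^6 = 114.7 μA

114.7 μA


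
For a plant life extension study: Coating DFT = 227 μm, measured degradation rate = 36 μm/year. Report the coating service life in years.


Service life = thickness / degradation rate
Life = 227 / 36 = 6.3 years

6.3 years


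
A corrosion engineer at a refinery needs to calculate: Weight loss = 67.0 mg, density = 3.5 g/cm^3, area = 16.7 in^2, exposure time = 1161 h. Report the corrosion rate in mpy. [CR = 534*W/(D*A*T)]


Apply the mpy weight-loss relation: CR = 534 * W / (D * A * T)
Numerator: 534 * 67.0 = 35778.0
Denominator: 3.5 * 16.7 * 1161 = 67860.45
CR = 35778.0 / 67860.45 = 0.52723 mpy

0.52723 mpy


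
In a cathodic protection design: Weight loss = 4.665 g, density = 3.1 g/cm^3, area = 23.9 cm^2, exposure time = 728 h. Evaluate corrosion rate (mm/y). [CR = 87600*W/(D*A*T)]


Apply the mm/y weight-loss relation: CR = 87600 * W / (D * A * T)
Numerator: 87600 * 4.665 = 408654.0
Denominator: 3.1 * 23.9 * 728 = 53937.52
CR = 408654.0 / 53937.52 = 7.576433 mm/y

7.576433 mm/y


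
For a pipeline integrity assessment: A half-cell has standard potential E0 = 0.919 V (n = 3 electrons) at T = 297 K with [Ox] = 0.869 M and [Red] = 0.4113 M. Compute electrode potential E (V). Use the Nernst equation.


Apply the Nernst equation: E = E0 + (RT/nF)*ln([Ox]/[Red])
Step 1: RT/nF = 8.314*297/(3*96485) = 0.00853071 V
Step 2: [Ox]/[Red] = 0.869/0.4113 = 2.112813
Step 3: ln(2.112813) = 0.74802
Step 4: correction = 0.00853071 * 0.74802 = 0.006 V
E = 0.919 + 0.006 = 0.925 V

0.925 V


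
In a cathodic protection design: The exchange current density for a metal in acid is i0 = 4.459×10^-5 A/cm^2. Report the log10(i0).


i0 = 4.459×10^-5 A/cm^2
log10(i0) = -4.351

-4.351


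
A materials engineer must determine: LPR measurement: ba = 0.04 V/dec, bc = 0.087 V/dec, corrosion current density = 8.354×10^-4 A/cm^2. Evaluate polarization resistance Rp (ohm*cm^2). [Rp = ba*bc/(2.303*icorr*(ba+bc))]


Apply the Stern-Geary equation: Rp = ba*bc / (2.303*icorr*(ba+bc))
ba*bc = 0.04*0.087 = 0.00348
ba+bc = 0.127; 2.303*icorr*(ba+bc) = 2.303*8.354×10^-4*0.127 = 2.4433863×10^-4
Rp = 0.00348 / 2.4433863×10^-4 = 14.24 ohm*cm^2

14.24 ohm*cm^2


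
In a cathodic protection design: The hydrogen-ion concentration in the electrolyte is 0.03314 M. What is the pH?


pH = −log10[H+]
pH = −log10(0.03314) = 1.48

1.48


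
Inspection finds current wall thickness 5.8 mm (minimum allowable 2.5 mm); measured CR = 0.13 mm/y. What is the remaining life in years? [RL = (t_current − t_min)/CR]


Apply the remaining-life relation: RL = (t_current − t_min) / CR
RL = (5.8 − 2.5) / 0.13 = 3.3 / 0.13 = 25.4 years

25.4 years


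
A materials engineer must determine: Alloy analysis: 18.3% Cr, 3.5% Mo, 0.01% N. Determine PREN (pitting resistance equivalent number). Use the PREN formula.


Apply the PREN formula: PREN = Cr + 3.3*Mo + 16*N
PREN = 18.3 + 3.3*3.5 + 16*0.01
PREN = 18.3 + 11.55 + 0.16 = 30.01

30.01


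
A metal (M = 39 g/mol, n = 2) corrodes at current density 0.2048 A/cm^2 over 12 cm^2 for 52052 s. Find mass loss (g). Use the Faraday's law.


Apply Faraday's law: m = i*A*t*M / (n*F)
Total charge passed Q = i*A*t = 0.2048*12*52052 = 127922.9952 C
m = Q*M/(n*F) = 127922.9952*39/(2*96485) = 25.8537 g

25.8537 g


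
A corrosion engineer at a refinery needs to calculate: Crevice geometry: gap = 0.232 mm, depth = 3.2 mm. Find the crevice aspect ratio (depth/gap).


Aspect ratio = depth / gap
Ratio = 3.2 / 0.232 = 13.8

13.8


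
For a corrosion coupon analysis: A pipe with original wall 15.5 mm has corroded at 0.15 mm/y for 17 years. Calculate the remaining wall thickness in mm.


Remaining wall = original − CR × time
t = 15.5 − 0.15*17 = 15.5 − 2.55 = 12.95 mm

12.95 mm


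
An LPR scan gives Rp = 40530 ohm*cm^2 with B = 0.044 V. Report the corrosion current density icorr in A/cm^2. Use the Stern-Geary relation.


Apply the Stern-Geary relation: icorr = B / Rp
icorr = 0.044 / 40530 = 1.086×10^-6 A/cm^2

1.086×10^-6 A/cm^2


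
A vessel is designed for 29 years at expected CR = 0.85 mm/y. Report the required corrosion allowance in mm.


Corrosion allowance = CR × design life
CA = 0.85 * 29 = 24.65 mm

24.65 mm


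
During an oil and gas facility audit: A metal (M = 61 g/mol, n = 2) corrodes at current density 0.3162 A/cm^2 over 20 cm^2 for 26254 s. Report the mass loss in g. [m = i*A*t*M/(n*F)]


Apply Faraday's law: m = i*A*t*M / (n*F)
Total charge passed Q = i*A*t = 0.3162*20*26254 = 166030.296 C
m = Q*M/(n*F) = 166030.296*61/(2*96485) = 52.484 g

52.484 g


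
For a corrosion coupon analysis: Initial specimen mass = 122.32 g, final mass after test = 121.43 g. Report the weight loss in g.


Weight loss = initial − final
WL = 122.32 − 121.43 = 0.89 g

0.89 g


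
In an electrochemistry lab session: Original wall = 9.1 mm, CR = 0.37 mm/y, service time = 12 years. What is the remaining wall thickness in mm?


Remaining wall = original − CR × time
t = 9.1 − 0.37*12 = 9.1 − 4.44 = 4.66 mm

4.66 mm


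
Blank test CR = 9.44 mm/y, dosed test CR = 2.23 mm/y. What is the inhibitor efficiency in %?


Apply the inhibitor-efficiency definition: IE = (CR_blank − CR_inh)/CR_blank × 100
IE = (9.44 − 2.23) / 9.44 × 100
IE = 7.21 / 9.44 × 100 = 76.4 %

76.4 %


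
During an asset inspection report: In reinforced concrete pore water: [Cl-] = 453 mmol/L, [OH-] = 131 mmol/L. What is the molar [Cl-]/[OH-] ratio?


Threshold parameter = [Cl-] / [OH-] (molar basis; both in mmol/L, so units cancel)
Ratio = 453 / 131 = 3.46

3.46


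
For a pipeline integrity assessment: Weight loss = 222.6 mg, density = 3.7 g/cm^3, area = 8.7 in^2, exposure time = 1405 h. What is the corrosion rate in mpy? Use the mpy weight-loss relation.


Apply the mpy weight-loss relation: CR = 534 * W / (D * A * T)
Numerator: 534 * 222.6 = 118868.4
Denominator: 3.7 * 8.7 * 1405 = 45226.95
CR = 118868.4 / 45226.95 = 2.6283 mpy

2.6283 mpy


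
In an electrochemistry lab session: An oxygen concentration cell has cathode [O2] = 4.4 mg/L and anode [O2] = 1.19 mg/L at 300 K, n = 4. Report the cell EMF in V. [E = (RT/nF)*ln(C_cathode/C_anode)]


Apply the Nernst concentration-cell relation: E = (RT/nF)*ln(C_cathode/C_anode)
RT/nF = 8.314*300/(4*96485) = 0.00646266 V
ln(4.4/1.19) = 1.30765
E = 0.00646266 * 1.30765 = 0.00845 V

0.00845 V


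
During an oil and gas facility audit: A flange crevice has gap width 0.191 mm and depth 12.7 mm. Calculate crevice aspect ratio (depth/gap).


Aspect ratio = depth / gap
Ratio = 12.7 / 0.191 = 66.5

66.5


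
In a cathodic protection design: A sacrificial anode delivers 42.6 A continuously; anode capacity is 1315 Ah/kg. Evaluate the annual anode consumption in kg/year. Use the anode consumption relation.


Annual consumption = current * hours per year / capacity
Rate = 42.6 * 8760 / 1315 = 283.8 kg/year

283.8 kg/year


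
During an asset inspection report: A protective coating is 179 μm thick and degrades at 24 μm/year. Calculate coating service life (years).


Service life = thickness / degradation rate
Life = 179 / 24 = 7.5 years

7.5 years


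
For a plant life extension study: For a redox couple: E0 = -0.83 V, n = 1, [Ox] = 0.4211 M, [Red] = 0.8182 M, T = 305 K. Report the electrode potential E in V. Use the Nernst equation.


Apply the Nernst equation: E = E0 + (RT/nF)*ln([Ox]/[Red])
Step 1: RT/nF = 8.314*305/(1*96485) = 0.02628149 V
Step 2: [Ox]/[Red] = 0.4211/0.8182 = 0.514666
Step 3: ln(0.514666) = -0.664237
Step 4: correction = 0.02628149 * -0.664237 = -0.017 V
E = -0.83 + -0.017 = -0.847 V

-0.847 V


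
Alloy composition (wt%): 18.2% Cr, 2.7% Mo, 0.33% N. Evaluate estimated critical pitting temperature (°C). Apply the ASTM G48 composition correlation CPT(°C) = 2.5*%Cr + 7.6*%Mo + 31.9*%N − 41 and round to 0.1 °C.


Apply the ASTM G48 empirical CPT estimate: CPT(°C) = 2.5*%Cr + 7.6*%Mo + 31.9*%N − 41
2.5*18.2 = 45.5; 7.6*2.7 = 20.52; 31.9*0.33 = 10.527
CPT = 45.5 + 20.52 + 10.527 − 41 = 35.547 °C
Rounded to 0.1 °C: CPT ≈ 35.5 °C

35.5 °C


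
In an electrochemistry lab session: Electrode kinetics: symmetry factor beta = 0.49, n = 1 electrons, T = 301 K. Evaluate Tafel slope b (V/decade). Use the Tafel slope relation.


Apply the Tafel slope relation: b = 2.303*R*T/(beta*n*F)
Numerator: 2.303 * 8.314 * 301 = 5763.29
Denominator: 0.49 * 1 * 96485 = 47277.65
b = 5763.29 / 47277.65 = 0.122 V/decade

0.122 V/decade


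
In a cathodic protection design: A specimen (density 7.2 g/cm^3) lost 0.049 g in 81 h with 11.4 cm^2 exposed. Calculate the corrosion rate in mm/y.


Apply the mm/y weight-loss relation: CR = 87600 * W / (D * A * T)
Numerator: 87600 * 0.049 = 4292.4
Denominator: 7.2 * 11.4 * 81 = 6648.48
CR = 4292.4 / 6648.48 = 0.6456 mm/y

0.6456 mm/y


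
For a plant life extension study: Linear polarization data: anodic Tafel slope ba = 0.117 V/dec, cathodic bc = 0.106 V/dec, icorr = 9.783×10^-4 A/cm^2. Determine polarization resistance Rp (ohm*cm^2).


Apply the Stern-Geary equation: Rp = ba*bc / (2.303*icorr*(ba+bc))
ba*bc = 0.117*0.106 = 0.012402
ba+bc = 0.223; 2.303*icorr*(ba+bc) = 2.303*9.783×10^-4*0.223 = 5.0242455×10^-4
Rp = 0.012402 / 5.0242455×10^-4 = 24.68 ohm*cm^2

24.68 ohm*cm^2


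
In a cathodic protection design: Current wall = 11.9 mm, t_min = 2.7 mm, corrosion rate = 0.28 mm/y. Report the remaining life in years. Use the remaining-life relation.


Apply the remaining-life relation: RL = (t_current − t_min) / CR
RL = (11.9 − 2.7) / 0.28 = 9.2 / 0.28 = 32.9 years

32.9 years


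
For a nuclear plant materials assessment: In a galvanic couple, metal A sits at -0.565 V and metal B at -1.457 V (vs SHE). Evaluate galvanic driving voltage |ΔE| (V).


Driving voltage is the absolute potential difference.
|ΔE| = |-0.565 − (-1.457)| = 0.892 V

0.892 V


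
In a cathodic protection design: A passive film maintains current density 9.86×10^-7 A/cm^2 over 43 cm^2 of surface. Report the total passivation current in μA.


I = i_pass * A, then convert A → μA (×10^6)
I = 9.86×10^-7 * 43 * 10^6 = 42.4 μA

42.4 μA


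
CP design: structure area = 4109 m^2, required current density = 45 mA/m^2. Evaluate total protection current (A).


I = area * current density, then convert mA → A (÷1000)
I = 4109 * 45 / 1000 = 184.91 A

184.91 A


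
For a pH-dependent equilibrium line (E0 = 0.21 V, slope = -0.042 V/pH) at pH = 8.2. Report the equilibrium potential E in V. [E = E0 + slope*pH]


Apply the Pourbaix line equation: E = E0 + slope*pH
E = 0.21 + (-0.042)*8.2 = 0.21 + (-0.3444) = -0.1344 V
Rounded to 3 decimal places: E = -0.134 V

-0.134 V
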